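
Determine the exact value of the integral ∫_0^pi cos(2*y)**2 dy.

pi/2

Use the identity cos^2(2*y) = (1 + cos(4*y))/2.
An antiderivative is F(y) = y/2 + sin(4*y)/8.
Then F(pi) - F(0) = (pi/2) - (0) = pi/2.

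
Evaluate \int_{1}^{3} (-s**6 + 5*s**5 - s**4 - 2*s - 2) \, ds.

24568/105

By the power rule, an antiderivative is F(s) = -s**7/7 + 5*s**6/6 - s**5/5 - s**2 - 2*s.
Then F(3) - F(1) = (16203/70) - (-527/210) = 24568/105.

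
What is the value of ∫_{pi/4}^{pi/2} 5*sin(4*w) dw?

-5/2

An antiderivative is F(w) = -5*cos(4*w)/4.
Then F(pi/2) - F(pi/4) = (-5/4) - (5/4) = -5/2.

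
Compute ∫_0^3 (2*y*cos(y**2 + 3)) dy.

Let u = y**2 + 3, so du = 2*y dy. When y = 0, u = 3; when y = 3, u = 12.
The integral becomes ∫ cos(u) du from 3 to 12, with antiderivative sin(u).
Back in y: F(y) = sin(y**2 + 3).
Then F(3) - F(0) = (sin(12)) - (sin(3)) = sin(12) - sin(3).

sin(12) - sin(3)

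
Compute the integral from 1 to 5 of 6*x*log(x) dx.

-36 + 75*log(5)

Integrate by parts once (u = ln x, dv = 6*x dx).
An antiderivative is F(x) = 3*x**2*(2*log(x) - 1)/2.
Then F(5) - F(1) = (-75/2 + 75*log(5)) - (-3/2) = -36 + 75*log(5).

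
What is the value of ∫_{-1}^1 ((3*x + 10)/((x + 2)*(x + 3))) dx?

log(81/2)

Factor the denominator: x**2 + 5*x + 6 = (x + 3)(x + 2).
Partial fractions: (3*x + 10)/((x + 2)*(x + 3)) = -1/(x + 3) + 4/(x + 2).
An antiderivative is F(x) = 4*log(x + 2) - log(x + 3).
Then F(1) - F(-1) = (log(81/4)) - (-log(2)) = log(81/2).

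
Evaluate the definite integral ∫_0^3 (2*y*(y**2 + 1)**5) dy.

333333/2

Let u = y**2 + 1, so du = 2*y dy. When y = 0, u = 1; when y = 3, u = 10.
The integral becomes ∫ u**5 du from 1 to 10, with antiderivative u**6/6.
Back in y: F(y) = (y**2 + 1)**6/6.
Then F(3) - F(0) = (500000/3) - (1/6) = 333333/2.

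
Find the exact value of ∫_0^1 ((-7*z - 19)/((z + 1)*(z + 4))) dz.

-3*log(5) + 2*log(2)

Factor the denominator: z**2 + 5*z + 4 = (z + 4)(z + 1).
Partial fractions: (-7*z - 19)/((z + 1)*(z + 4)) = -3/(z + 4) - 4/(z + 1).
An antiderivative is F(z) = -4*log(z + 1) - 3*log(z + 4).
Then F(1) - F(0) = (-3*log(5) - 4*log(2)) - (-log(64)) = -3*log(5) + 2*log(2).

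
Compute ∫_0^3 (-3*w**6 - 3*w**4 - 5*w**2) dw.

By the power rule, an antiderivative is F(w) = -3*w**7/7 - 3*w**5/5 - 5*w**3/3.
Then F(3) - F(0) = (-39483/35) - (0) = -39483/35.

-39483/35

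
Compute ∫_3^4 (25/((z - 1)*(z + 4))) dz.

Factor the denominator: z**2 + 3*z - 4 = (z + 4)(z - 1).
Partial fractions: 25/((z - 1)*(z + 4)) = -5/(z + 4) + 5/(z - 1).
An antiderivative is F(z) = 5*log(z - 1) - 5*log(z + 4).
Then F(4) - F(3) = (-15*log(2) + 5*log(3)) - (-5*log(7) + 5*log(2)) = -20*log(2) + 5*log(3) + 5*log(7).

-20*log(2) + 5*log(3) + 5*log(7)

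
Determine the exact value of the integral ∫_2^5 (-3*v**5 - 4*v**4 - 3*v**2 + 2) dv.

By the power rule, an antiderivative is F(v) = -v**6/2 - 4*v**5/5 - v**3 + 2*v.
Then F(5) - F(2) = (-20855/2) - (-308/5) = -103659/10.

-103659/10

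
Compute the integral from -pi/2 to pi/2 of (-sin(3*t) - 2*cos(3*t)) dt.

4/3

An antiderivative is F(t) = -2*sin(3*t)/3 + cos(3*t)/3.
Then F(pi/2) - F(-pi/2) = (2/3) - (-2/3) = 4/3.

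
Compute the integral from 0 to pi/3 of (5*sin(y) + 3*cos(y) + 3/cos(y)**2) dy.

5/2 + 9*sqrt(3)/2

An antiderivative is F(y) = 3*sin(y) - 5*cos(y) + 3*tan(y).
Then F(pi/3) - F(0) = (-5/2 + 9*sqrt(3)/2) - (-5) = 5/2 + 9*sqrt(3)/2.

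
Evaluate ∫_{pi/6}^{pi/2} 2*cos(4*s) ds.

An antiderivative is F(s) = sin(4*s)/2.
Then F(pi/2) - F(pi/6) = (0) - (sqrt(3)/4) = -sqrt(3)/4.

-sqrt(3)/4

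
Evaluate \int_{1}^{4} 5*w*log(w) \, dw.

-75/4 + 80*log(2)

Integrate by parts once (u = ln w, dv = 5*w dw).
An antiderivative is F(w) = 5*w**2*(2*log(w) - 1)/4.
Then F(4) - F(1) = (-20 + 80*log(2)) - (-5/4) = -75/4 + 80*log(2).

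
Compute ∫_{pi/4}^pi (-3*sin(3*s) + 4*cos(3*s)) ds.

An antiderivative is F(s) = 4*sin(3*s)/3 + cos(3*s).
Then F(pi) - F(pi/4) = (-1) - (sqrt(2)/6) = -1 - sqrt(2)/6.

-1 - sqrt(2)/6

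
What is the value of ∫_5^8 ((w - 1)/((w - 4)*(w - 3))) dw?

Factor the denominator: w**2 - 7*w + 12 = (w - 3)(w - 4).
Partial fractions: (w - 1)/((w - 4)*(w - 3)) = -2/(w - 3) + 3/(w - 4).
An antiderivative is F(w) = 3*log(w - 4) - 2*log(w - 3).
Then F(8) - F(5) = (log(64/25)) - (-log(4)) = -2*log(5) + 8*log(2).

-2*log(5) + 8*log(2)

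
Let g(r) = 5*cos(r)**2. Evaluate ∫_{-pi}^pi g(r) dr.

Use the identity cos^2(r) = (1 + cos(2*r))/2.
An antiderivative is F(r) = 5*r/2 + 5*sin(2*r)/4.
Then F(pi) - F(-pi) = (5*pi/2) - (-5*pi/2) = 5*pi.

5*pi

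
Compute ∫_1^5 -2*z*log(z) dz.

Integrate by parts once (u = ln z, dv = -2*z dz).
An antiderivative is F(z) = -z**2*(2*log(z) - 1)/2.
Then F(5) - F(1) = (25/2 - 25*log(5)) - (1/2) = 12 - 25*log(5).

12 - 25*log(5)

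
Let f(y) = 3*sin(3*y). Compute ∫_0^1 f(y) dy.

Let u = 3*y, so du = 3 dy. When y = 0, u = 0; when y = 1, u = 3.
The integral becomes ∫ sin(u) du from 0 to 3, with antiderivative -cos(u).
Back in y: F(y) = -cos(3*y).
Then F(1) - F(0) = (-cos(3)) - (-1) = 1 - cos(3).

1 - cos(3)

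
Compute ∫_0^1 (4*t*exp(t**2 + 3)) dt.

-2*(1 - exp(1))*exp(3)

Let u = t**2 + 3, so du = 2*t dt. When t = 0, u = 3; when t = 1, u = 4.
The integral becomes 2·∫ exp(u) du from 3 to 4, with antiderivative 2*exp(u).
Back in t: F(t) = 2*exp(t**2 + 3).
Then F(1) - F(0) = (2*exp(4)) - (2*exp(3)) = -2*(1 - exp(1))*exp(3).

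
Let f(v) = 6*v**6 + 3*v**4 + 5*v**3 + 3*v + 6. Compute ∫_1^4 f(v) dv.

2102187/140

By the power rule, an antiderivative is F(v) = 6*v**7/7 + 3*v**5/5 + 5*v**4/4 + 3*v**2/2 + 6*v.
Then F(4) - F(1) = (525904/35) - (1429/140) = 2102187/140.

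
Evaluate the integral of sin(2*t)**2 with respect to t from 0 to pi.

Use the identity sin^2(2*t) = (1 - cos(4*t))/2.
An antiderivative is F(t) = t/2 - sin(4*t)/8.
Then F(pi) - F(0) = (pi/2) - (0) = pi/2.

pi/2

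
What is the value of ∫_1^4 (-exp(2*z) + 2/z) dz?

-exp(8)/2 + log(16) + exp(2)/2

An antiderivative is F(z) = -exp(2*z)/2 + 2*log(z).
Then F(4) - F(1) = (-exp(8)/2 + log(16)) - (-exp(2)/2) = -exp(8)/2 + log(16) + exp(2)/2.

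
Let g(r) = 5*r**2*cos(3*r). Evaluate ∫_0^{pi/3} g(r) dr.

Integrate by parts twice (u = r^2, dv = 5*cos(3*r) dr).
An antiderivative is F(r) = 5*r**2*sin(3*r)/3 + 10*r*cos(3*r)/9 - 10*sin(3*r)/27.
Then F(pi/3) - F(0) = (-10*pi/27) - (0) = -10*pi/27.

-10*pi/27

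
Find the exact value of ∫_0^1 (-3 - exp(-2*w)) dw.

An antiderivative is F(w) = -3*w + exp(-2*w)/2.
Then F(1) - F(0) = (-3 + exp(-2)/2) - (1/2) = -7/2 + exp(-2)/2.

-7/2 + exp(-2)/2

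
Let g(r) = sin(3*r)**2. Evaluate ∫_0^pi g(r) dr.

pi/2

Use the identity sin^2(3*r) = (1 - cos(6*r))/2.
An antiderivative is F(r) = r/2 - sin(6*r)/12.
Then F(pi) - F(0) = (pi/2) - (0) = pi/2.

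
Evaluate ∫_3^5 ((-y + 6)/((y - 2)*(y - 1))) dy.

log(81/32)

Factor the denominator: y**2 - 3*y + 2 = (y - 1)(y - 2).
Partial fractions: (-y + 6)/((y - 2)*(y - 1)) = -5/(y - 1) + 4/(y - 2).
An antiderivative is F(y) = 4*log(y - 2) - 5*log(y - 1).
Then F(5) - F(3) = (-10*log(2) + 4*log(3)) - (-log(32)) = log(81/32).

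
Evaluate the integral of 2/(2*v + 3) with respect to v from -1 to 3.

log(9)

An antiderivative is F(v) = log(2*v + 3).
Then F(3) - F(-1) = (log(9)) - (0) = log(9).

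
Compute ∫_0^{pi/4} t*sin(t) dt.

Integrate by parts once (u = t, dv = sin(t) dt).
An antiderivative is F(t) = -t*cos(t) + sin(t).
Then F(pi/4) - F(0) = (sqrt(2)*(4 - pi)/8) - (0) = sqrt(2)*(4 - pi)/8.

sqrt(2)*(4 - pi)/8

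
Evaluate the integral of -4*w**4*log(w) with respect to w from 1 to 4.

Integrate by parts once (u = ln w, dv = -4*w**4 dw).
An antiderivative is F(w) = -4*w**5*(5*log(w) - 1)/25.
Then F(4) - F(1) = (4096/25 - 8192*log(2)/5) - (4/25) = 4092/25 - 8192*log(2)/5.

4092/25 - 8192*log(2)/5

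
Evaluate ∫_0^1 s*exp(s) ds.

Integrate by parts once (u = s, dv = exp(s) ds).
An antiderivative is F(s) = (s - 1)*exp(s).
Then F(1) - F(0) = (0) - (-1) = 1.

1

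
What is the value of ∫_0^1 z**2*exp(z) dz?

-2 + E

Integrate by parts twice (u = z^2, dv = exp(z) dz).
An antiderivative is F(z) = (z**2 - 2*z + 2)*exp(z).
Then F(1) - F(0) = (E) - (2) = -2 + E.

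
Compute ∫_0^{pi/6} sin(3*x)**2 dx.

Use the identity sin^2(3*x) = (1 - cos(6*x))/2.
An antiderivative is F(x) = x/2 - sin(6*x)/12.
Then F(pi/6) - F(0) = (pi/12) - (0) = pi/12.

pi/12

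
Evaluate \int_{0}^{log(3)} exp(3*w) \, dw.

Let u = exp(w), so du = exp(w) dw. When w = 0, u = 1; when w = log(3), u = 3.
The integral becomes ∫ u**2 du from 1 to 3, with antiderivative u**3/3.
Back in w: F(w) = exp(3*w)/3.
Then F(log(3)) - F(0) = (9) - (1/3) = 26/3.

26/3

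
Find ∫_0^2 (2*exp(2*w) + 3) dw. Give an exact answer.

5 + exp(4)

An antiderivative is F(w) = exp(2*w) + 3*w.
Then F(2) - F(0) = (6 + exp(4)) - (1) = 5 + exp(4).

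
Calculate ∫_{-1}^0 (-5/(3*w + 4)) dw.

An antiderivative is F(w) = -5*log(3*w + 4)/3.
Then F(0) - F(-1) = (-10*log(2)/3) - (0) = -10*log(2)/3.

-10*log(2)/3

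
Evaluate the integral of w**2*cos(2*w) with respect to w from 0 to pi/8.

sqrt(2)*(-32 + pi**2 + 8*pi)/256

Integrate by parts twice (u = w^2, dv = cos(2*w) dw).
An antiderivative is F(w) = w**2*sin(2*w)/2 + w*cos(2*w)/2 - sin(2*w)/4.
Then F(pi/8) - F(0) = (sqrt(2)*(-32 + pi**2 + 8*pi)/256) - (0) = sqrt(2)*(-32 + pi**2 + 8*pi)/256.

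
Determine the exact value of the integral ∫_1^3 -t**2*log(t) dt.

Integrate by parts once (u = ln t, dv = -t**2 dt).
An antiderivative is F(t) = -t**3*(3*log(t) - 1)/9.
Then F(3) - F(1) = (3 - 9*log(3)) - (1/9) = 26/9 - 9*log(3).

26/9 - 9*log(3)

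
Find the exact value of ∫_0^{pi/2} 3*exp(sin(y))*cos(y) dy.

Let u = sin(y), so du = cos(y) dy. When y = 0, u = 0; when y = pi/2, u = 1.
The integral becomes 3·∫ exp(u) du from 0 to 1, with antiderivative 3*exp(u).
Back in y: F(y) = 3*exp(sin(y)).
Then F(pi/2) - F(0) = (3*E) - (3) = -3 + 3*E.

-3 + 3*E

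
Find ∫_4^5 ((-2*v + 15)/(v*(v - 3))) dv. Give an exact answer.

Factor the denominator: v**2 - 3*v = v(v - 3).
Partial fractions: (-2*v + 15)/(v*(v - 3)) = -5/v + 3/(v - 3).
An antiderivative is F(v) = -5*log(v) + 3*log(v - 3).
Then F(5) - F(4) = (-5*log(5) + 3*log(2)) - (-10*log(2)) = -5*log(5) + 13*log(2).

-5*log(5) + 13*log(2)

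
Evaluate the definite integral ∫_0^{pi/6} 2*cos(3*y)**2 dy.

pi/6

Use the identity cos^2(3*y) = (1 + cos(6*y))/2.
An antiderivative is F(y) = y + sin(6*y)/6.
Then F(pi/6) - F(0) = (pi/6) - (0) = pi/6.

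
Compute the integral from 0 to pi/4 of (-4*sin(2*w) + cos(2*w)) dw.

An antiderivative is F(w) = sin(2*w)/2 + 2*cos(2*w).
Then F(pi/4) - F(0) = (1/2) - (2) = -3/2.

-3/2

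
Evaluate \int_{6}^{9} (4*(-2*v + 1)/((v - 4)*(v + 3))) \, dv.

-4*log(5) - 4*log(2) + 4*log(3)

Factor the denominator: v**2 - v - 12 = (v + 3)(v - 4).
Partial fractions: 4*(-2*v + 1)/((v - 4)*(v + 3)) = -4/(v + 3) - 4/(v - 4).
An antiderivative is F(v) = -4*log(v - 4) - 4*log(v + 3).
Then F(9) - F(6) = (-4*log(5) - 8*log(2) - 4*log(3)) - (-8*log(3) - 4*log(2)) = -4*log(5) - 4*log(2) + 4*log(3).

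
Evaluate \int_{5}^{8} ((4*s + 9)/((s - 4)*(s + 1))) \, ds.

Factor the denominator: s**2 - 3*s - 4 = (s + 1)(s - 4).
Partial fractions: (4*s + 9)/((s - 4)*(s + 1)) = -1/(s + 1) + 5/(s - 4).
An antiderivative is F(s) = 5*log(s - 4) - log(s + 1).
Then F(8) - F(5) = (-2*log(3) + 10*log(2)) - (-log(6)) = -log(3) + 11*log(2).

-log(3) + 11*log(2)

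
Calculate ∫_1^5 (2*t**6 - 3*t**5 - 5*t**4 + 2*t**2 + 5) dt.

241244/21

By the power rule, an antiderivative is F(t) = 2*t**7/7 - t**6/2 - t**5 + 2*t**3/3 + 5*t.
Then F(5) - F(1) = (482675/42) - (187/42) = 241244/21.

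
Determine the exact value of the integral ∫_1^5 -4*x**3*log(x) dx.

Integrate by parts once (u = ln x, dv = -4*x**3 dx).
An antiderivative is F(x) = -x**4*(4*log(x) - 1)/4.
Then F(5) - F(1) = (625/4 - 625*log(5)) - (1/4) = 156 - 625*log(5).

156 - 625*log(5)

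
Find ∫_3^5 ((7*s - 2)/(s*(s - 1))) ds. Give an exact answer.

Factor the denominator: s**2 - s = s(s - 1).
Partial fractions: (7*s - 2)/(s*(s - 1)) = 2/s + 5/(s - 1).
An antiderivative is F(s) = 2*log(s) + 5*log(s - 1).
Then F(5) - F(3) = (2*log(5) + 10*log(2)) - (2*log(3) + 5*log(2)) = -2*log(3) + 2*log(5) + 5*log(2).

-2*log(3) + 2*log(5) + 5*log(2)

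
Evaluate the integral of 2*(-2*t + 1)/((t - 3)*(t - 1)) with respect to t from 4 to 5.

Factor the denominator: t**2 - 4*t + 3 = (t - 1)(t - 3).
Partial fractions: 2*(-2*t + 1)/((t - 3)*(t - 1)) = 1/(t - 1) - 5/(t - 3).
An antiderivative is F(t) = -5*log(t - 3) + log(t - 1).
Then F(5) - F(4) = (-log(8)) - (log(3)) = -log(24).

-log(24)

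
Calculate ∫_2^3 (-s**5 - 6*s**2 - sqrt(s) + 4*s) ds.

-833/6 - 2*sqrt(3) + 4*sqrt(2)/3

By the power rule, an antiderivative is F(s) = -s**6/6 - 2*s**(3/2)/3 - 2*s**3 + 2*s**2.
Then F(3) - F(2) = (-315/2 - 2*sqrt(3)) - (-56/3 - 4*sqrt(2)/3) = -833/6 - 2*sqrt(3) + 4*sqrt(2)/3.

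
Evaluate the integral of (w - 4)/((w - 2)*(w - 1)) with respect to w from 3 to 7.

Factor the denominator: w**2 - 3*w + 2 = (w - 1)(w - 2).
Partial fractions: (w - 4)/((w - 2)*(w - 1)) = 3/(w - 1) - 2/(w - 2).
An antiderivative is F(w) = -2*log(w - 2) + 3*log(w - 1).
Then F(7) - F(3) = (-2*log(5) + 3*log(2) + 3*log(3)) - (log(8)) = log(27/25).

log(27/25)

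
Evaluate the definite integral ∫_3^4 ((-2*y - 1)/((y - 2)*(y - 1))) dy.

-8*log(2) + 3*log(3)

Factor the denominator: y**2 - 3*y + 2 = (y - 1)(y - 2).
Partial fractions: (-2*y - 1)/((y - 2)*(y - 1)) = 3/(y - 1) - 5/(y - 2).
An antiderivative is F(y) = -5*log(y - 2) + 3*log(y - 1).
Then F(4) - F(3) = (log(27/32)) - (log(8)) = -8*log(2) + 3*log(3).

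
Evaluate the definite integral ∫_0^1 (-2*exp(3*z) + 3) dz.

11/3 - 2*exp(3)/3

An antiderivative is F(z) = -2*exp(3*z)/3 + 3*z.
Then F(1) - F(0) = (3 - 2*exp(3)/3) - (-2/3) = 11/3 - 2*exp(3)/3.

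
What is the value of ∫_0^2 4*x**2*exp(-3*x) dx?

Integrate by parts twice (u = x^2, dv = 4*exp(-3*x) dx).
An antiderivative is F(x) = (-36*x**2 - 24*x - 8)*exp(-3*x)/27.
Then F(2) - F(0) = (-200*exp(-6)/27) - (-8/27) = 8/27 - 200*exp(-6)/27.

8/27 - 200*exp(-6)/27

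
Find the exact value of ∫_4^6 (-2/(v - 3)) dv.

An antiderivative is F(v) = -2*log(v - 3).
Then F(6) - F(4) = (-log(9)) - (0) = -log(9).

-log(9)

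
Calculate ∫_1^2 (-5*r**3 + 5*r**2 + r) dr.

-67/12

By the power rule, an antiderivative is F(r) = -5*r**4/4 + 5*r**3/3 + r**2/2.
Then F(2) - F(1) = (-14/3) - (11/12) = -67/12.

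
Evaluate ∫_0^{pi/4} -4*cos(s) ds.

-2*sqrt(2)

An antiderivative is F(s) = -4*sin(s).
Then F(pi/4) - F(0) = (-2*sqrt(2)) - (0) = -2*sqrt(2).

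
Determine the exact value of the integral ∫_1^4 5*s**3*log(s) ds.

Integrate by parts once (u = ln s, dv = 5*s**3 ds).
An antiderivative is F(s) = 5*s**4*(4*log(s) - 1)/16.
Then F(4) - F(1) = (-80 + 640*log(2)) - (-5/16) = -1275/16 + 640*log(2).

-1275/16 + 640*log(2)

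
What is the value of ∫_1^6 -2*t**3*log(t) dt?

Integrate by parts once (u = ln t, dv = -2*t**3 dt).
An antiderivative is F(t) = -t**4*(4*log(t) - 1)/8.
Then F(6) - F(1) = (-648*log(3) - 648*log(2) + 162) - (1/8) = -648*log(3) - 648*log(2) + 1295/8.

-648*log(3) - 648*log(2) + 1295/8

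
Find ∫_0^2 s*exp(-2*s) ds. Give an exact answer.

Integrate by parts once (u = s, dv = exp(-2*s) ds).
An antiderivative is F(s) = (-2*s - 1)*exp(-2*s)/4.
Then F(2) - F(0) = (-5*exp(-4)/4) - (-1/4) = (-5 + exp(4))*exp(-4)/4.

(-5 + exp(4))*exp(-4)/4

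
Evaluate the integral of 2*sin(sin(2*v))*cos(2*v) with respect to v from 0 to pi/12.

Let u = sin(2*v), so du = 2*cos(2*v) dv. When v = 0, u = 0; when v = pi/12, u = 1/2.
The integral becomes ∫ sin(u) du from 0 to 1/2, with antiderivative -cos(u).
Back in v: F(v) = -cos(sin(2*v)).
Then F(pi/12) - F(0) = (-cos(1/2)) - (-1) = 1 - cos(1/2).

1 - cos(1/2)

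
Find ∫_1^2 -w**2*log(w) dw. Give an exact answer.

Integrate by parts once (u = ln w, dv = -w**2 dw).
An antiderivative is F(w) = -w**3*(3*log(w) - 1)/9.
Then F(2) - F(1) = (8/9 - 8*log(2)/3) - (1/9) = 7/9 - 8*log(2)/3.

7/9 - 8*log(2)/3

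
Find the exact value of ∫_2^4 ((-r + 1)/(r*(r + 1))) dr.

log(18/25)

Factor the denominator: r**2 + r = (r + 1)r.
Partial fractions: (-r + 1)/(r*(r + 1)) = -2/(r + 1) + 1/r.
An antiderivative is F(r) = log(r) - 2*log(r + 1).
Then F(4) - F(2) = (log(4/25)) - (log(2/9)) = log(18/25).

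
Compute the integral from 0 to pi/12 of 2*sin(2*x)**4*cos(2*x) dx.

Let u = sin(2*x), so du = 2*cos(2*x) dx. When x = 0, u = 0; when x = pi/12, u = 1/2.
The integral becomes ∫ u**4 du from 0 to 1/2, with antiderivative u**5/5.
Back in x: F(x) = sin(2*x)**5/5.
Then F(pi/12) - F(0) = (1/160) - (0) = 1/160.

1/160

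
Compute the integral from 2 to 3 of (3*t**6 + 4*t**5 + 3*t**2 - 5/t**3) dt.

677585/504

By the power rule, an antiderivative is F(t) = 3*t**7/7 + 2*t**6/3 + t**3 + 5/(2*t**2).
Then F(3) - F(2) = (182771/126) - (17833/168) = 677585/504.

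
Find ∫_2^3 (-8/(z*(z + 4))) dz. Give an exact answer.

Factor the denominator: z**2 + 4*z = (z + 4)z.
Partial fractions: -8/(z*(z + 4)) = 2/(z + 4) - 2/z.
An antiderivative is F(z) = -2*log(z) + 2*log(z + 4).
Then F(3) - F(2) = (log(49/9)) - (log(9)) = log(49/81).

log(49/81)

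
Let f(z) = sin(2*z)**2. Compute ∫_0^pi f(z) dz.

pi/2

Use the identity sin^2(2*z) = (1 - cos(4*z))/2.
An antiderivative is F(z) = z/2 - sin(4*z)/8.
Then F(pi) - F(0) = (pi/2) - (0) = pi/2.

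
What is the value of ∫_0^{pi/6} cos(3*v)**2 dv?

Use the identity cos^2(3*v) = (1 + cos(6*v))/2.
An antiderivative is F(v) = v/2 + sin(6*v)/12.
Then F(pi/6) - F(0) = (pi/12) - (0) = pi/12.

pi/12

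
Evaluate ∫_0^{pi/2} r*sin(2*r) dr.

Integrate by parts once (u = r, dv = sin(2*r) dr).
An antiderivative is F(r) = -r*cos(2*r)/2 + sin(2*r)/4.
Then F(pi/2) - F(0) = (pi/4) - (0) = pi/4.

pi/4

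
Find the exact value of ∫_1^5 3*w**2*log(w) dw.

Integrate by parts once (u = ln w, dv = 3*w**2 dw).
An antiderivative is F(w) = w**3*(3*log(w) - 1)/3.
Then F(5) - F(1) = (-125/3 + 125*log(5)) - (-1/3) = -124/3 + 125*log(5).

-124/3 + 125*log(5)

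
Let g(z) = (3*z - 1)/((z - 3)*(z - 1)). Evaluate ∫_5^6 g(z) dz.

Factor the denominator: z**2 - 4*z + 3 = (z - 1)(z - 3).
Partial fractions: (3*z - 1)/((z - 3)*(z - 1)) = -1/(z - 1) + 4/(z - 3).
An antiderivative is F(z) = 4*log(z - 3) - log(z - 1).
Then F(6) - F(5) = (log(81/5)) - (log(4)) = log(81/20).

log(81/20)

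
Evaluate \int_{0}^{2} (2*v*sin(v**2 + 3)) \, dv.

cos(3) - cos(7)

Let u = v**2 + 3, so du = 2*v dv. When v = 0, u = 3; when v = 2, u = 7.
The integral becomes ∫ sin(u) du from 3 to 7, with antiderivative -cos(u).
Back in v: F(v) = -cos(v**2 + 3).
Then F(2) - F(0) = (-cos(7)) - (-cos(3)) = cos(3) - cos(7).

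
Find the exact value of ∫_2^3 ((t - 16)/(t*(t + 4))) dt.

Factor the denominator: t**2 + 4*t = (t + 4)t.
Partial fractions: (t - 16)/(t*(t + 4)) = 5/(t + 4) - 4/t.
An antiderivative is F(t) = -4*log(t) + 5*log(t + 4).
Then F(3) - F(2) = (-4*log(3) + 5*log(7)) - (log(2) + 5*log(3)) = -9*log(3) - log(2) + 5*log(7).

-9*log(3) - log(2) + 5*log(7)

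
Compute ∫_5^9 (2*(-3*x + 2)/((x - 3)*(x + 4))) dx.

Factor the denominator: x**2 + x - 12 = (x + 4)(x - 3).
Partial fractions: 2*(-3*x + 2)/((x - 3)*(x + 4)) = -4/(x + 4) - 2/(x - 3).
An antiderivative is F(x) = -2*log(x - 3) - 4*log(x + 4).
Then F(9) - F(5) = (-4*log(13) - 2*log(3) - 2*log(2)) - (-8*log(3) - 2*log(2)) = -4*log(13) + 6*log(3).

-4*log(13) + 6*log(3)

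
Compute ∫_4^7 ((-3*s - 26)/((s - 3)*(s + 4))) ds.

Factor the denominator: s**2 + s - 12 = (s + 4)(s - 3).
Partial fractions: (-3*s - 26)/((s - 3)*(s + 4)) = 2/(s + 4) - 5/(s - 3).
An antiderivative is F(s) = -5*log(s - 3) + 2*log(s + 4).
Then F(7) - F(4) = (-10*log(2) + 2*log(11)) - (log(64)) = -16*log(2) + 2*log(11).

-16*log(2) + 2*log(11)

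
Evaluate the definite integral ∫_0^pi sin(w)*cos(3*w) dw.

Use the identity sin(w)cos(3*w) = [sin(4*w) + sin(-2*w)]/2.
An antiderivative is F(w) = cos(2*w)/4 - cos(4*w)/8.
Then F(pi) - F(0) = (1/8) - (1/8) = 0.

0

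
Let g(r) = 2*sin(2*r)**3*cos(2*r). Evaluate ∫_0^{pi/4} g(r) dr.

1/4

Let u = sin(2*r), so du = 2*cos(2*r) dr. When r = 0, u = 0; when r = pi/4, u = 1.
The integral becomes ∫ u**3 du from 0 to 1, with antiderivative u**4/4.
Back in r: F(r) = sin(2*r)**4/4.
Then F(pi/4) - F(0) = (1/4) - (0) = 1/4.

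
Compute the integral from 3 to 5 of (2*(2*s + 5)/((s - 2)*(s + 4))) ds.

-log(7) + 5*log(3)

Factor the denominator: s**2 + 2*s - 8 = (s + 4)(s - 2).
Partial fractions: 2*(2*s + 5)/((s - 2)*(s + 4)) = 1/(s + 4) + 3/(s - 2).
An antiderivative is F(s) = 3*log(s - 2) + log(s + 4).
Then F(5) - F(3) = (5*log(3)) - (log(7)) = -log(7) + 5*log(3).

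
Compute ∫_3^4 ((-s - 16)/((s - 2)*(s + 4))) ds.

Factor the denominator: s**2 + 2*s - 8 = (s + 4)(s - 2).
Partial fractions: (-s - 16)/((s - 2)*(s + 4)) = 2/(s + 4) - 3/(s - 2).
An antiderivative is F(s) = -3*log(s - 2) + 2*log(s + 4).
Then F(4) - F(3) = (log(8)) - (log(49)) = log(8/49).

log(8/49)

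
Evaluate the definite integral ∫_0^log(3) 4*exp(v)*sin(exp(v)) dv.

4*cos(1) - 4*cos(3)

Let u = exp(v), so du = exp(v) dv. When v = 0, u = 1; when v = log(3), u = 3.
The integral becomes 4·∫ sin(u) du from 1 to 3, with antiderivative -4*cos(u).
Back in v: F(v) = -4*cos(exp(v)).
Then F(log(3)) - F(0) = (-4*cos(3)) - (-4*cos(1)) = 4*cos(1) - 4*cos(3).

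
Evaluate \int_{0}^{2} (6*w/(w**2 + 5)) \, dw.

-3*log(5) + 6*log(3)

Let u = w**2 + 5, so du = 2*w dw. When w = 0, u = 5; when w = 2, u = 9.
The integral becomes 3·∫ 1/u du from 5 to 9, with antiderivative 3*log(u).
Back in w: F(w) = 3*log(w**2 + 5).
Then F(2) - F(0) = (6*log(3)) - (3*log(5)) = -3*log(5) + 6*log(3).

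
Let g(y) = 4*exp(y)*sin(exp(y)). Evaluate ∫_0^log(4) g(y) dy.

Let u = exp(y), so du = exp(y) dy. When y = 0, u = 1; when y = log(4), u = 4.
The integral becomes 4·∫ sin(u) du from 1 to 4, with antiderivative -4*cos(u).
Back in y: F(y) = -4*cos(exp(y)).
Then F(log(4)) - F(0) = (-4*cos(4)) - (-4*cos(1)) = 4*cos(1) - 4*cos(4).

4*cos(1) - 4*cos(4)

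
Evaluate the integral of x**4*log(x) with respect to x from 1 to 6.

Integrate by parts once (u = ln x, dv = x**4 dx).
An antiderivative is F(x) = x**5*(5*log(x) - 1)/25.
Then F(6) - F(1) = (-7776/25 + 7776*log(6)/5) - (-1/25) = -311 + 7776*log(6)/5.

-311 + 7776*log(6)/5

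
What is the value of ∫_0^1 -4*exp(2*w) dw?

2 - 2*exp(2)

An antiderivative is F(w) = -2*exp(2*w).
Then F(1) - F(0) = (-2*exp(2)) - (-2) = 2 - 2*exp(2).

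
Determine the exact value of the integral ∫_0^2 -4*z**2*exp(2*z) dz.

Integrate by parts twice (u = z^2, dv = -4*exp(2*z) dz).
An antiderivative is F(z) = (-2*z**2 + 2*z - 1)*exp(2*z).
Then F(2) - F(0) = (-5*exp(4)) - (-1) = 1 - 5*exp(4).

1 - 5*exp(4)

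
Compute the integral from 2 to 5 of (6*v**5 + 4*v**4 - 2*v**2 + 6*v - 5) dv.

90027/5

By the power rule, an antiderivative is F(v) = v**6 + 4*v**5/5 - 2*v**3/3 + 3*v**2 - 5*v.
Then F(5) - F(2) = (54275/3) - (1294/15) = 90027/5.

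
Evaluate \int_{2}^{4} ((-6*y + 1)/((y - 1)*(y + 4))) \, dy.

Factor the denominator: y**2 + 3*y - 4 = (y + 4)(y - 1).
Partial fractions: (-6*y + 1)/((y - 1)*(y + 4)) = -5/(y + 4) - 1/(y - 1).
An antiderivative is F(y) = -log(y - 1) - 5*log(y + 4).
Then F(4) - F(2) = (-15*log(2) - log(3)) - (-5*log(3) - 5*log(2)) = -10*log(2) + 4*log(3).

-10*log(2) + 4*log(3)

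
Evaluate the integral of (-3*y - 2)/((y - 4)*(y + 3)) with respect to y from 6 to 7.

Factor the denominator: y**2 - y - 12 = (y + 3)(y - 4).
Partial fractions: (-3*y - 2)/((y - 4)*(y + 3)) = -1/(y + 3) - 2/(y - 4).
An antiderivative is F(y) = -2*log(y - 4) - log(y + 3).
Then F(7) - F(6) = (-log(90)) - (-log(36)) = log(2/5).

log(2/5)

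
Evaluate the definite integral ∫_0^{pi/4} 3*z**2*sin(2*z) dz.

-3/4 + 3*pi/8

Integrate by parts twice (u = z^2, dv = 3*sin(2*z) dz).
An antiderivative is F(z) = -3*z**2*cos(2*z)/2 + 3*z*sin(2*z)/2 + 3*cos(2*z)/4.
Then F(pi/4) - F(0) = (3*pi/8) - (3/4) = -3/4 + 3*pi/8.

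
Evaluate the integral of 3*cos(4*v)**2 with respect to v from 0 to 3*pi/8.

9*pi/16

Use the identity cos^2(4*v) = (1 + cos(8*v))/2.
An antiderivative is F(v) = 3*v/2 + 3*sin(8*v)/16.
Then F(3*pi/8) - F(0) = (9*pi/16) - (0) = 9*pi/16.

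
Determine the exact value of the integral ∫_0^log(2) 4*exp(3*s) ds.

Let u = exp(s), so du = exp(s) ds. When s = 0, u = 1; when s = log(2), u = 2.
The integral becomes 4·∫ u**2 du from 1 to 2, with antiderivative 4*u**3/3.
Back in s: F(s) = 4*exp(3*s)/3.
Then F(log(2)) - F(0) = (32/3) - (4/3) = 28/3.

28/3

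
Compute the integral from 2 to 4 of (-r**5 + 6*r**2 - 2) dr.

By the power rule, an antiderivative is F(r) = -r**6/6 + 2*r**3 - 2*r.
Then F(4) - F(2) = (-1688/3) - (4/3) = -564.

-564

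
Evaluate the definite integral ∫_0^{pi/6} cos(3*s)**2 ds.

Use the identity cos^2(3*s) = (1 + cos(6*s))/2.
An antiderivative is F(s) = s/2 + sin(6*s)/12.
Then F(pi/6) - F(0) = (pi/12) - (0) = pi/12.

pi/12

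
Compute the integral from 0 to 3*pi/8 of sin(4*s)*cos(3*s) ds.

Use the identity sin(4*s)cos(3*s) = [sin(7*s) + sin(s)]/2.
An antiderivative is F(s) = -cos(s)/2 - cos(7*s)/14.
Then F(3*pi/8) - F(0) = (-3*sqrt(2 - sqrt(2))/14) - (-4/7) = 4/7 - 3*sqrt(2 - sqrt(2))/14.

4/7 - 3*sqrt(2 - sqrt(2))/14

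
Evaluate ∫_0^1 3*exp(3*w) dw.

-1 + exp(3)

An antiderivative is F(w) = exp(3*w).
Then F(1) - F(0) = (exp(3)) - (1) = -1 + exp(3).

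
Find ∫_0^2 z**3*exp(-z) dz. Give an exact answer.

Integrate by parts 3 times (u = z^3, dv = exp(-z) dz).
An antiderivative is F(z) = (-z**3 - 3*z**2 - 6*z - 6)*exp(-z).
Then F(2) - F(0) = (-38*exp(-2)) - (-6) = 6 - 38*exp(-2).

6 - 38*exp(-2)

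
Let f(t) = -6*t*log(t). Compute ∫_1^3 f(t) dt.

12 - 27*log(3)

Integrate by parts once (u = ln t, dv = -6*t dt).
An antiderivative is F(t) = -3*t**2*(2*log(t) - 1)/2.
Then F(3) - F(1) = (27/2 - 27*log(3)) - (3/2) = 12 - 27*log(3).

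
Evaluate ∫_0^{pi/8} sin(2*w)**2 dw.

-1/8 + pi/16

Use the identity sin^2(2*w) = (1 - cos(4*w))/2.
An antiderivative is F(w) = w/2 - sin(4*w)/8.
Then F(pi/8) - F(0) = (-1/8 + pi/16) - (0) = -1/8 + pi/16.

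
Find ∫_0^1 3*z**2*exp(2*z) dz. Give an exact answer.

Integrate by parts twice (u = z^2, dv = 3*exp(2*z) dz).
An antiderivative is F(z) = (6*z**2 - 6*z + 3)*exp(2*z)/4.
Then F(1) - F(0) = (3*exp(2)/4) - (3/4) = -3/4 + 3*exp(2)/4.

-3/4 + 3*exp(2)/4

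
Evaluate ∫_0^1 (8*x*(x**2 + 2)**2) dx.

Let u = x**2 + 2, so du = 2*x dx. When x = 0, u = 2; when x = 1, u = 3.
The integral becomes 4·∫ u**2 du from 2 to 3, with antiderivative 4*u**3/3.
Back in x: F(x) = 4*(x**2 + 2)**3/3.
Then F(1) - F(0) = (36) - (32/3) = 76/3.

76/3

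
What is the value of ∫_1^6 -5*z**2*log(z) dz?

Integrate by parts once (u = ln z, dv = -5*z**2 dz).
An antiderivative is F(z) = -5*z**3*(3*log(z) - 1)/9.
Then F(6) - F(1) = (-360*log(3) - 360*log(2) + 120) - (5/9) = -360*log(3) - 360*log(2) + 1075/9.

-360*log(3) - 360*log(2) + 1075/9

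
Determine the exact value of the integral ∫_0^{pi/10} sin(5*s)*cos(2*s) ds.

5/21 - sqrt(10 - 2*sqrt(5))/42

Use the identity sin(5*s)cos(2*s) = [sin(7*s) + sin(3*s)]/2.
An antiderivative is F(s) = -cos(3*s)/6 - cos(7*s)/14.
Then F(pi/10) - F(0) = (-sqrt(10 - 2*sqrt(5))/42) - (-5/21) = 5/21 - sqrt(10 - 2*sqrt(5))/42.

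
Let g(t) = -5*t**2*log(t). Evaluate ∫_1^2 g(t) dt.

35/9 - 40*log(2)/3

Integrate by parts once (u = ln t, dv = -5*t**2 dt).
An antiderivative is F(t) = -5*t**3*(3*log(t) - 1)/9.
Then F(2) - F(1) = (40/9 - 40*log(2)/3) - (5/9) = 35/9 - 40*log(2)/3.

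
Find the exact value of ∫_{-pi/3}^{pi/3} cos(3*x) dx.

An antiderivative is F(x) = sin(3*x)/3.
Then F(pi/3) - F(-pi/3) = (0) - (0) = 0.

0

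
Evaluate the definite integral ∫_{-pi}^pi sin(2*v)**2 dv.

Use the identity sin^2(2*v) = (1 - cos(4*v))/2.
An antiderivative is F(v) = v/2 - sin(4*v)/8.
Then F(pi) - F(-pi) = (pi/2) - (-pi/2) = pi.

pi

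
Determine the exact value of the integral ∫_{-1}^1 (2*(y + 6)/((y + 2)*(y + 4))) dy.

Factor the denominator: y**2 + 6*y + 8 = (y + 4)(y + 2).
Partial fractions: 2*(y + 6)/((y + 2)*(y + 4)) = -2/(y + 4) + 4/(y + 2).
An antiderivative is F(y) = 4*log(y + 2) - 2*log(y + 4).
Then F(1) - F(-1) = (log(81/25)) - (-log(9)) = -2*log(5) + 6*log(3).

-2*log(5) + 6*log(3)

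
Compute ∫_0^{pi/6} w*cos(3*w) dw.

Integrate by parts once (u = w, dv = cos(3*w) dw).
An antiderivative is F(w) = w*sin(3*w)/3 + cos(3*w)/9.
Then F(pi/6) - F(0) = (pi/18) - (1/9) = -1/9 + pi/18.

-1/9 + pi/18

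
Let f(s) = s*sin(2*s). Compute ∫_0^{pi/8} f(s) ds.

sqrt(2)*(4 - pi)/32

Integrate by parts once (u = s, dv = sin(2*s) ds).
An antiderivative is F(s) = -s*cos(2*s)/2 + sin(2*s)/4.
Then F(pi/8) - F(0) = (sqrt(2)*(4 - pi)/32) - (0) = sqrt(2)*(4 - pi)/32.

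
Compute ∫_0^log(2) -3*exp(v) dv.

-3

An antiderivative is F(v) = -3*exp(v).
Then F(log(2)) - F(0) = (-6) - (-3) = -3.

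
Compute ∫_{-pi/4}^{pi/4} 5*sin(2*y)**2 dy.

5*pi/4

Use the identity sin^2(2*y) = (1 - cos(4*y))/2.
An antiderivative is F(y) = 5*y/2 - 5*sin(4*y)/8.
Then F(pi/4) - F(-pi/4) = (5*pi/8) - (-5*pi/8) = 5*pi/4.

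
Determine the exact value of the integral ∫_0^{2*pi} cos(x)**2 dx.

Use the identity cos^2(x) = (1 + cos(2*x))/2.
An antiderivative is F(x) = x/2 + sin(2*x)/4.
Then F(2*pi) - F(0) = (pi) - (0) = pi.

pi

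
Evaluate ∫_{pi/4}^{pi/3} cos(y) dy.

-sqrt(2)/2 + sqrt(3)/2

An antiderivative is F(y) = sin(y).
Then F(pi/3) - F(pi/4) = (sqrt(3)/2) - (sqrt(2)/2) = -sqrt(2)/2 + sqrt(3)/2.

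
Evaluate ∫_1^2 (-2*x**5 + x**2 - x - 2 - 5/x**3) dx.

-577/24

By the power rule, an antiderivative is F(x) = -x**6/3 + x**3/3 - x**2/2 - 2*x + 5/(2*x**2).
Then F(2) - F(1) = (-577/24) - (0) = -577/24.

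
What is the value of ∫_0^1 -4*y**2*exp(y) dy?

Integrate by parts twice (u = y^2, dv = -4*exp(y) dy).
An antiderivative is F(y) = (-4*y**2 + 8*y - 8)*exp(y).
Then F(1) - F(0) = (-4*E) - (-8) = 8 - 4*E.

8 - 4*E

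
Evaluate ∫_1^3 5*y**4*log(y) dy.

-242/5 + 243*log(3)

Integrate by parts once (u = ln y, dv = 5*y**4 dy).
An antiderivative is F(y) = y**5*(5*log(y) - 1)/5.
Then F(3) - F(1) = (-243/5 + 243*log(3)) - (-1/5) = -242/5 + 243*log(3).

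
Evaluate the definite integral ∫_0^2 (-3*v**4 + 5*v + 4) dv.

-6/5

By the power rule, an antiderivative is F(v) = -3*v**5/5 + 5*v**2/2 + 4*v.
Then F(2) - F(0) = (-6/5) - (0) = -6/5.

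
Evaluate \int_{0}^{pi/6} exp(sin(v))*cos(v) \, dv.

Let u = sin(v), so du = cos(v) dv. When v = 0, u = 0; when v = pi/6, u = 1/2.
The integral becomes ∫ exp(u) du from 0 to 1/2, with antiderivative exp(u).
Back in v: F(v) = exp(sin(v)).
Then F(pi/6) - F(0) = (exp(1/2)) - (1) = -1 + exp(1/2).

-1 + exp(1/2)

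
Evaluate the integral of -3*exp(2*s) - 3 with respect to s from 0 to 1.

An antiderivative is F(s) = -3*exp(2*s)/2 - 3*s.
Then F(1) - F(0) = (-3*exp(2)/2 - 3) - (-3/2) = -3*exp(2)/2 - 3/2.

-3*exp(2)/2 - 3/2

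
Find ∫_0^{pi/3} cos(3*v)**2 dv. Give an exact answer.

Use the identity cos^2(3*v) = (1 + cos(6*v))/2.
An antiderivative is F(v) = v/2 + sin(6*v)/12.
Then F(pi/3) - F(0) = (pi/6) - (0) = pi/6.

pi/6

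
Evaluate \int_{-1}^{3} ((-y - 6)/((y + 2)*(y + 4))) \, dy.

Factor the denominator: y**2 + 6*y + 8 = (y + 4)(y + 2).
Partial fractions: (-y - 6)/((y + 2)*(y + 4)) = 1/(y + 4) - 2/(y + 2).
An antiderivative is F(y) = -2*log(y + 2) + log(y + 4).
Then F(3) - F(-1) = (log(7/25)) - (log(3)) = log(7/75).

log(7/75)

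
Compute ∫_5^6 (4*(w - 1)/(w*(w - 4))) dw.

Factor the denominator: w**2 - 4*w = w(w - 4).
Partial fractions: 4*(w - 1)/(w*(w - 4)) = 1/w + 3/(w - 4).
An antiderivative is F(w) = log(w) + 3*log(w - 4).
Then F(6) - F(5) = (log(48)) - (log(5)) = log(48/5).

log(48/5)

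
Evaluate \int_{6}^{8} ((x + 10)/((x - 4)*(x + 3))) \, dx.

Factor the denominator: x**2 - x - 12 = (x + 3)(x - 4).
Partial fractions: (x + 10)/((x - 4)*(x + 3)) = -1/(x + 3) + 2/(x - 4).
An antiderivative is F(x) = 2*log(x - 4) - log(x + 3).
Then F(8) - F(6) = (log(16/11)) - (log(4/9)) = log(36/11).

log(36/11)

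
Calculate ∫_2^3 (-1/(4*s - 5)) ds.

-log(7)/4 + log(3)/4

An antiderivative is F(s) = -log(4*s - 5)/4.
Then F(3) - F(2) = (-log(7)/4) - (-log(3)/4) = -log(7)/4 + log(3)/4.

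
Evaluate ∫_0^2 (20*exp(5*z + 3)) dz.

-4*(1 - exp(10))*exp(3)

Let u = 5*z + 3, so du = 5 dz. When z = 0, u = 3; when z = 2, u = 13.
The integral becomes 4·∫ exp(u) du from 3 to 13, with antiderivative 4*exp(u).
Back in z: F(z) = 4*exp(5*z + 3).
Then F(2) - F(0) = (4*exp(13)) - (4*exp(3)) = -4*(1 - exp(10))*exp(3).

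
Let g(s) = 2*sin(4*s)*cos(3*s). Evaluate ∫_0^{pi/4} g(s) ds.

Use the identity sin(4*s)cos(3*s) = [sin(7*s) + sin(s)]/2.
An antiderivative is F(s) = -cos(s) - cos(7*s)/7.
Then F(pi/4) - F(0) = (-4*sqrt(2)/7) - (-8/7) = 8/7 - 4*sqrt(2)/7.

8/7 - 4*sqrt(2)/7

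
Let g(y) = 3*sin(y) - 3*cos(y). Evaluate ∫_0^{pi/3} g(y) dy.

An antiderivative is F(y) = -3*sin(y) - 3*cos(y).
Then F(pi/3) - F(0) = (-3*sqrt(3)/2 - 3/2) - (-3) = 3/2 - 3*sqrt(3)/2.

3/2 - 3*sqrt(3)/2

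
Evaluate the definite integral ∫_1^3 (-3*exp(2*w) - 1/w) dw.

An antiderivative is F(w) = -3*exp(2*w)/2 - log(w).
Then F(3) - F(1) = (-3*exp(6)/2 - log(3)) - (-3*exp(2)/2) = -3*exp(6)/2 - log(3) + 3*exp(2)/2.

-3*exp(6)/2 - log(3) + 3*exp(2)/2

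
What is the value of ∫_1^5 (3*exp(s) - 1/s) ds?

-3*exp(1) - log(5) + 3*exp(5)

An antiderivative is F(s) = 3*exp(s) - log(s).
Then F(5) - F(1) = (-log(5) + 3*exp(5)) - (3*exp(1)) = -3*exp(1) - log(5) + 3*exp(5).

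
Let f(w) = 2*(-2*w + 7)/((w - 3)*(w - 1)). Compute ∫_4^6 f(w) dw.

-5*log(5) + 6*log(3)

Factor the denominator: w**2 - 4*w + 3 = (w - 1)(w - 3).
Partial fractions: 2*(-2*w + 7)/((w - 3)*(w - 1)) = -5/(w - 1) + 1/(w - 3).
An antiderivative is F(w) = log(w - 3) - 5*log(w - 1).
Then F(6) - F(4) = (-5*log(5) + log(3)) - (-5*log(3)) = -5*log(5) + 6*log(3).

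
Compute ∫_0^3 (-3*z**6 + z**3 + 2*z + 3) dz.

-25173/28

By the power rule, an antiderivative is F(z) = -3*z**7/7 + z**4/4 + z**2 + 3*z.
Then F(3) - F(0) = (-25173/28) - (0) = -25173/28.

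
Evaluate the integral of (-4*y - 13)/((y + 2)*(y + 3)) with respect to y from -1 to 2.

-11*log(2) + log(5)

Factor the denominator: y**2 + 5*y + 6 = (y + 3)(y + 2).
Partial fractions: (-4*y - 13)/((y + 2)*(y + 3)) = 1/(y + 3) - 5/(y + 2).
An antiderivative is F(y) = -5*log(y + 2) + log(y + 3).
Then F(2) - F(-1) = (-10*log(2) + log(5)) - (log(2)) = -11*log(2) + log(5).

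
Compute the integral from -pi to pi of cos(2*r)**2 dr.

Use the identity cos^2(2*r) = (1 + cos(4*r))/2.
An antiderivative is F(r) = r/2 + sin(4*r)/8.
Then F(pi) - F(-pi) = (pi/2) - (-pi/2) = pi.

pi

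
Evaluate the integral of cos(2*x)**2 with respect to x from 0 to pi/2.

pi/4

Use the identity cos^2(2*x) = (1 + cos(4*x))/2.
An antiderivative is F(x) = x/2 + sin(4*x)/8.
Then F(pi/2) - F(0) = (pi/4) - (0) = pi/4.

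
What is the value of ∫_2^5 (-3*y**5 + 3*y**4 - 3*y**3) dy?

-127629/20

By the power rule, an antiderivative is F(y) = -y**6/2 + 3*y**5/5 - 3*y**4/4.
Then F(5) - F(2) = (-25625/4) - (-124/5) = -127629/20.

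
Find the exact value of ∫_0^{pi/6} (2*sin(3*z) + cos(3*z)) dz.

An antiderivative is F(z) = sin(3*z)/3 - 2*cos(3*z)/3.
Then F(pi/6) - F(0) = (1/3) - (-2/3) = 1.

1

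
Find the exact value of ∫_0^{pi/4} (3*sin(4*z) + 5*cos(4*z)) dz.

An antiderivative is F(z) = 5*sin(4*z)/4 - 3*cos(4*z)/4.
Then F(pi/4) - F(0) = (3/4) - (-3/4) = 3/2.

3/2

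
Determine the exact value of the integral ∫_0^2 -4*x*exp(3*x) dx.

Integrate by parts once (u = x, dv = -4*exp(3*x) dx).
An antiderivative is F(x) = (-12*x + 4)*exp(3*x)/9.
Then F(2) - F(0) = (-20*exp(6)/9) - (4/9) = -20*exp(6)/9 - 4/9.

-20*exp(6)/9 - 4/9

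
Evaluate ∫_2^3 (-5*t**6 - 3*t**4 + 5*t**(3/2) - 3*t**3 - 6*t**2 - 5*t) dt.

By the power rule, an antiderivative is F(t) = -5*t**7/7 + 2*t**(5/2) - 3*t**5/5 - 3*t**4/4 - 2*t**3 - 5*t**2/2.
Then F(3) - F(2) = (-258327/140 + 18*sqrt(3)) - (-5202/35 + 8*sqrt(2)) = -237519/140 - 8*sqrt(2) + 18*sqrt(3).

-237519/140 - 8*sqrt(2) + 18*sqrt(3)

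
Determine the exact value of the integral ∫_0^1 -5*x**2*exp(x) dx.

Integrate by parts twice (u = x^2, dv = -5*exp(x) dx).
An antiderivative is F(x) = (-5*x**2 + 10*x - 10)*exp(x).
Then F(1) - F(0) = (-5*E) - (-10) = 10 - 5*E.

10 - 5*E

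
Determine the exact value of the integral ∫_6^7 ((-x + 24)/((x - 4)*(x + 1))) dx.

-19*log(2) + 4*log(3) + 5*log(7)

Factor the denominator: x**2 - 3*x - 4 = (x + 1)(x - 4).
Partial fractions: (-x + 24)/((x - 4)*(x + 1)) = -5/(x + 1) + 4/(x - 4).
An antiderivative is F(x) = 4*log(x - 4) - 5*log(x + 1).
Then F(7) - F(6) = (-15*log(2) + 4*log(3)) - (-5*log(7) + 4*log(2)) = -19*log(2) + 4*log(3) + 5*log(7).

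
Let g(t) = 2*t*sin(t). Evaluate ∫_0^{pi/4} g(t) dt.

Integrate by parts once (u = t, dv = 2*sin(t) dt).
An antiderivative is F(t) = -2*t*cos(t) + 2*sin(t).
Then F(pi/4) - F(0) = (sqrt(2)*(4 - pi)/4) - (0) = sqrt(2)*(4 - pi)/4.

sqrt(2)*(4 - pi)/4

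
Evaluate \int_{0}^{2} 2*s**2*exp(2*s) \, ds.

Integrate by parts twice (u = s^2, dv = 2*exp(2*s) ds).
An antiderivative is F(s) = (2*s**2 - 2*s + 1)*exp(2*s)/2.
Then F(2) - F(0) = (5*exp(4)/2) - (1/2) = -1/2 + 5*exp(4)/2.

-1/2 + 5*exp(4)/2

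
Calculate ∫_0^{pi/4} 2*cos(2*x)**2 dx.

pi/4

Use the identity cos^2(2*x) = (1 + cos(4*x))/2.
An antiderivative is F(x) = x + sin(4*x)/4.
Then F(pi/4) - F(0) = (pi/4) - (0) = pi/4.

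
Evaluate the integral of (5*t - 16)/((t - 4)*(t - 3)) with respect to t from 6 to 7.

Factor the denominator: t**2 - 7*t + 12 = (t - 3)(t - 4).
Partial fractions: (5*t - 16)/((t - 4)*(t - 3)) = 1/(t - 3) + 4/(t - 4).
An antiderivative is F(t) = 4*log(t - 4) + log(t - 3).
Then F(7) - F(6) = (2*log(2) + 4*log(3)) - (log(48)) = log(27/4).

log(27/4)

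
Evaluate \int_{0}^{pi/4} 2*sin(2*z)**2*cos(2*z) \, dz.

1/3

Let u = sin(2*z), so du = 2*cos(2*z) dz. When z = 0, u = 0; when z = pi/4, u = 1.
The integral becomes ∫ u**2 du from 0 to 1, with antiderivative u**3/3.
Back in z: F(z) = sin(2*z)**3/3.
Then F(pi/4) - F(0) = (1/3) - (0) = 1/3.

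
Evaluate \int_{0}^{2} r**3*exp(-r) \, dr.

Integrate by parts 3 times (u = r^3, dv = exp(-r) dr).
An antiderivative is F(r) = (-r**3 - 3*r**2 - 6*r - 6)*exp(-r).
Then F(2) - F(0) = (-38*exp(-2)) - (-6) = 6 - 38*exp(-2).

6 - 38*exp(-2)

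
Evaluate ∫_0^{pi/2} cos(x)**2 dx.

pi/4

Use the identity cos^2(x) = (1 + cos(2*x))/2.
An antiderivative is F(x) = x/2 + sin(2*x)/4.
Then F(pi/2) - F(0) = (pi/4) - (0) = pi/4.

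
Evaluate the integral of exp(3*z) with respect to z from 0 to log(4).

21

Let u = exp(z), so du = exp(z) dz. When z = 0, u = 1; when z = log(4), u = 4.
The integral becomes ∫ u**2 du from 1 to 4, with antiderivative u**3/3.
Back in z: F(z) = exp(3*z)/3.
Then F(log(4)) - F(0) = (64/3) - (1/3) = 21.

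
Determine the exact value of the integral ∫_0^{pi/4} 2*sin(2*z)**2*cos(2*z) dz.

1/3

Let u = sin(2*z), so du = 2*cos(2*z) dz. When z = 0, u = 0; when z = pi/4, u = 1.
The integral becomes ∫ u**2 du from 0 to 1, with antiderivative u**3/3.
Back in z: F(z) = sin(2*z)**3/3.
Then F(pi/4) - F(0) = (1/3) - (0) = 1/3.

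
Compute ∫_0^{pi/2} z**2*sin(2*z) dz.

Integrate by parts twice (u = z^2, dv = sin(2*z) dz).
An antiderivative is F(z) = -z**2*cos(2*z)/2 + z*sin(2*z)/2 + cos(2*z)/4.
Then F(pi/2) - F(0) = (-1/4 + pi**2/8) - (1/4) = -1/2 + pi**2/8.

-1/2 + pi**2/8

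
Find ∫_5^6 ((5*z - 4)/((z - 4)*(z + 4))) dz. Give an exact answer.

-6*log(3) + 5*log(2) + 3*log(5)

Factor the denominator: z**2 - 16 = (z + 4)(z - 4).
Partial fractions: (5*z - 4)/((z - 4)*(z + 4)) = 3/(z + 4) + 2/(z - 4).
An antiderivative is F(z) = 2*log(z - 4) + 3*log(z + 4).
Then F(6) - F(5) = (5*log(2) + 3*log(5)) - (6*log(3)) = -6*log(3) + 5*log(2) + 3*log(5).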